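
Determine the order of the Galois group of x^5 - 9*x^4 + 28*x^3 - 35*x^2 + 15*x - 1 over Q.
The degree of the splitting field over Q equals the order of the Galois group, so first determine the group. The polynomial f is an irreducible quintic over Q, so G = Gal(f/Q) is a transitive subgroup of S_5: one of C_5 (5T1, order 5), D_5 (5T2, order 10), F_20 (5T3, order 20), A_5 (5T4, order 60) or S_5 (5T5, order 120). The discriminant of f is 14641 = 121^2, a perfect square, so G is contained in A_5. The transitive groups of degree 5 contained in A_5 are: C_5 (5T1, order 5), D_5 (5T2, order 10), A_5 (5T4, order 60). By Dedekind's theorem, for a prime p not dividing disc(f) the degrees of the irreducible factors of f mod p form the cycle type of an element of G. Factoring f modulo the 14 such primes p <= 47 (skipping 11, which divides the discriminant), each new pattern first appears at: mod 2: f = (x^5 + x^4 + x^2 + x + 1), pattern 5; mod 23: f = (x + 7)(x + 10)(x + 11)(x + 15)(x + 17), pattern 1+1+1+1+1. No other pattern occurs in this range, so the set of observed cycle types is {5, 1+1+1+1+1}. The candidates containing elements of all these cycle types are C_5 (5T1) of order 5, D_5 (5T2) of order 10, A_5 (5T4) of order 60; the others are excluded. The observed types are precisely the cycle types that occur in C_5 (5T1). Each of the other remaining candidates has further cycle types, and by the Chebotarev density theorem the matching factorization patterns would occur for a proportion of primes equal to their share of the group: D_5 (5T2) additionally contains elements of type 2+2+1 (5 of its 10 elements, about 50% of primes); A_5 (5T4) additionally contains elements of type 3+1+1, 2+2+1 (35 of its 60 elements, about 58% of primes). None of the 14 primes tested shows any such pattern (for each of these groups the chance of that is below 10^-4), which rules them out. Hence G = C_5 (5T1), of order 5. The Galois group C_5 (5T1) has order 5, so the splitting field has degree 5 over Q.

5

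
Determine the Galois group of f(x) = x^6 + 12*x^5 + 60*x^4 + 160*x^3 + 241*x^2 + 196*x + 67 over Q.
The polynomial f is an irreducible sextic over Q, so G = Gal(f/Q) is one of the 16 transitive subgroups 6T1, ..., 6T16 of S_6. The discriminant of f is 61504 = 248^2, a perfect square, so G is contained in A_6. The transitive groups of degree 6 contained in A_6 are: A_4 (6T4, order 12), S_4 (6T7, order 24), (C_3 x C_3) : C_4 (6T10, order 36), PSL(2,5) (6T12, order 60), A_6 (6T15, order 360). By Dedekind's theorem, for a prime p not dividing disc(f) the degrees of the irreducible factors of f mod p form the cycle type of an element of G. Factoring f modulo the 79 such primes p <= 419 (skipping 2, 31, which divide the discriminant), each new pattern first appears at: mod 3: f = (x^2 + x + 2)(x^4 + 2x^3 + 2x^2 + x + 2), pattern 4+2; mod 5: f = (x^3 + x + 1)(x^3 + 2x^2 + 4x + 2), pattern 3+3; mod 11: f = (x + 5)(x + 10)(x^2 + 3)(x^2 + 8x + 8), pattern 2+2+1+1; mod 67: f = (x)(x + 4)(x + 5)(x + 13)(x + 58)(x + 66), pattern 1+1+1+1+1+1. No other pattern occurs in this range, so the set of observed cycle types is {4+2, 3+3, 2+2+1+1, 1+1+1+1+1+1}. The candidates containing elements of all these cycle types are S_4 (6T7) of order 24, (C_3 x C_3) : C_4 (6T10) of order 36, A_6 (6T15) of order 360; the others are excluded. The observed types are precisely the cycle types that occur in S_4 (6T7). Each of the other remaining candidates has further cycle types, and by the Chebotarev density theorem the matching factorization patterns would occur for a proportion of primes equal to their share of the group: (C_3 x C_3) : C_4 (6T10) additionally contains elements of type 3+1+1+1 (4 of its 36 elements, about 11% of primes); A_6 (6T15) additionally contains elements of type 5+1, 3+1+1+1 (184 of its 360 elements, about 51% of primes). None of the 79 primes tested shows any such pattern (for each of these groups the chance of that is below 10^-4), which rules them out. Hence G = S_4 (6T7), of order 24.

S_4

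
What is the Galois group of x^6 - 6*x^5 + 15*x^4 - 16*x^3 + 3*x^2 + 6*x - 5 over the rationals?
6T9: S_3 x S_3

The polynomial f is an irreducible sextic over Q, so G = Gal(f/Q) is one of the 16 transitive subgroups 6T1, ..., 6T16 of S_6. The discriminant of f is 40310784, which is not a perfect square, so G is not contained in A_6. The transitive groups of degree 6 not contained in A_6 are: C_6 (6T1, order 6), S_3 (6T2, order 6), D_6 (6T3, order 12), C_3 x S_3 (6T5, order 18), A_4 x C_2 (6T6, order 24), S_4 (6T8, order 24), S_3 x S_3 (6T9, order 36), S_4 x C_2 (6T11, order 48), (S_3 x S_3) : C_2 (6T13, order 72), PGL(2,5) (6T14, order 120), S_6 (6T16, order 720). By Dedekind's theorem, for a prime p not dividing disc(f) the degrees of the irreducible factors of f mod p form the cycle type of an element of G. Factoring f modulo the 14 such primes p <= 53 (skipping 2, 3, which divide the discriminant), each new pattern first appears at: mod 5: f = (x)(x + 1)(x^2 + x + 2)(x^2 + 2x + 3), pattern 2+2+1+1; mod 7: f = (x^6 + x^5 + x^4 + 5x^3 + 3x^2 + 6x + 2), pattern 6; mod 19: f = (x + 3)(x + 5)(x + 8)(x^3 + 16x^2 + 3x + 15), pattern 3+1+1+1; mod 31: f = (x^2 + 10)(x^2 + 8x + 18)(x^2 + 17x + 6), pattern 2+2+2; mod 43: f = (x^3 + 40x^2 + 3x + 8)(x^3 + 40x^2 + 3x + 37), pattern 3+3. No other pattern occurs in this range, so the set of observed cycle types is {2+2+1+1, 6, 3+1+1+1, 2+2+2, 3+3}. The candidates containing elements of all these cycle types are S_3 x S_3 (6T9) of order 36, (S_3 x S_3) : C_2 (6T13) of order 72, S_6 (6T16) of order 720; the others are excluded. The observed types are precisely the cycle types that occur in S_3 x S_3 (6T9) (apart from the identity). Each of the other remaining candidates has further cycle types, and by the Chebotarev density theorem the matching factorization patterns would occur for a proportion of primes equal to their share of the group: (S_3 x S_3) : C_2 (6T13) additionally contains elements of type 4+2, 3+2+1, 2+1+1+1+1 (36 of its 72 elements, about 50% of primes); S_6 (6T16) additionally contains elements of type 5+1, 4+2, 4+1+1, 3+2+1, 2+1+1+1+1 (459 of its 720 elements, about 64% of primes). None of the 14 primes tested shows any such pattern (for each of these groups the chance of that is below 10^-4), which rules them out. Hence G = S_3 x S_3 (6T9), of order 36.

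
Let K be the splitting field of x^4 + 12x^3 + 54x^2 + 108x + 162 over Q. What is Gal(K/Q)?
The polynomial is an irreducible quartic over Q and its discriminant is 136048896 = 11664^2, a perfect square, so the Galois group is contained in A_4. The resolvent cubic y^3 - 54*y^2 + 648*y splits completely over Q, which gives the Klein four-group V_4.

V_4 (order 4)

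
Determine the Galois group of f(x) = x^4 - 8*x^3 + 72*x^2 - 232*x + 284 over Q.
The polynomial is an irreducible quartic over Q and its discriminant is 4087812096 = 63936^2, a perfect square, so the Galois group is contained in A_4. The resolvent cubic y^3 - 72*y^2 + 720*y + 9792 is irreducible over Q. An irreducible resolvent with square discriminant gives A_4.

4T4: A_4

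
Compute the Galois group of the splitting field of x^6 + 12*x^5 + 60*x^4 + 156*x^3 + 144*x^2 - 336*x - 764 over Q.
The polynomial f is an irreducible sextic over Q, so G = Gal(f/Q) is one of the 16 transitive subgroups 6T1, ..., 6T16 of S_6. The discriminant of f is 5114284084297728, which is not a perfect square, so G is not contained in A_6. The transitive groups of degree 6 not contained in A_6 are: C_6 (6T1, order 6), S_3 (6T2, order 6), D_6 (6T3, order 12), C_3 x S_3 (6T5, order 18), A_4 x C_2 (6T6, order 24), S_4 (6T8, order 24), S_3 x S_3 (6T9, order 36), S_4 x C_2 (6T11, order 48), (S_3 x S_3) : C_2 (6T13, order 72), PGL(2,5) (6T14, order 120), S_6 (6T16, order 720). By Dedekind's theorem, for a prime p not dividing disc(f) the degrees of the irreducible factors of f mod p form the cycle type of an element of G. Factoring f modulo the 79 such primes p <= 431 (skipping 2, 3, 31, 59, which divide the discriminant), each new pattern first appears at: mod 5: f = (x^2 + 2)(x^2 + 3x + 4)(x^2 + 4x + 2), pattern 2+2+2; mod 7: f = (x^3 + 6x^2 + x + 2)(x^3 + 6x^2 + 2x + 3), pattern 3+3; mod 13: f = (x^6 + 12x^5 + 8x^4 + x^2 + 2x + 3), pattern 6; mod 17: f = (x + 1)(x + 4)(x^2 + 2x + 6)(x^2 + 5x + 5), pattern 2+2+1+1; mod 127: f = (x + 9)(x + 26)(x + 49)(x + 96)(x + 98)(x + 115), pattern 1+1+1+1+1+1. No other pattern occurs in this range, so the set of observed cycle types is {2+2+2, 3+3, 6, 2+2+1+1, 1+1+1+1+1+1}. The candidates containing elements of all these cycle types are D_6 (6T3) of order 12, A_4 x C_2 (6T6) of order 24, S_3 x S_3 (6T9) of order 36, S_4 x C_2 (6T11) of order 48, (S_3 x S_3) : C_2 (6T13) of order 72, PGL(2,5) (6T14) of order 120, S_6 (6T16) of order 720; the others are excluded. The observed types are precisely the cycle types that occur in D_6 (6T3). Each of the other remaining candidates has further cycle types, and by the Chebotarev density theorem the matching factorization patterns would occur for a proportion of primes equal to their share of the group: A_4 x C_2 (6T6) additionally contains elements of type 2+1+1+1+1 (3 of its 24 elements, about 12% of primes); S_3 x S_3 (6T9) additionally contains elements of type 3+1+1+1 (4 of its 36 elements, about 11% of primes); S_4 x C_2 (6T11) additionally contains elements of type 4+2, 4+1+1, 2+1+1+1+1 (15 of its 48 elements, about 31% of primes); (S_3 x S_3) : C_2 (6T13) additionally contains elements of type 4+2, 3+2+1, 3+1+1+1, 2+1+1+1+1 (40 of its 72 elements, about 56% of primes); PGL(2,5) (6T14) additionally contains elements of type 5+1, 4+1+1 (54 of its 120 elements, about 45% of primes); S_6 (6T16) additionally contains elements of type 5+1, 4+2, 4+1+1, 3+2+1, 3+1+1+1, 2+1+1+1+1 (499 of its 720 elements, about 69% of primes). None of the 79 primes tested shows any such pattern (for each of these groups the chance of that is below 10^-4), which rules them out. Hence G = D_6 (6T3), of order 12.

D_6 (order 12)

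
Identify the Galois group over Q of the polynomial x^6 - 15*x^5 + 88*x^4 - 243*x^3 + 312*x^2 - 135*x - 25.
S_4 (order 24)

The polynomial f is an irreducible sextic over Q, so G = Gal(f/Q) is one of the 16 transitive subgroups 6T1, ..., 6T16 of S_6. The discriminant of f is 54786284800, which is not a perfect square, so G is not contained in A_6. The transitive groups of degree 6 not contained in A_6 are: C_6 (6T1, order 6), S_3 (6T2, order 6), D_6 (6T3, order 12), C_3 x S_3 (6T5, order 18), A_4 x C_2 (6T6, order 24), S_4 (6T8, order 24), S_3 x S_3 (6T9, order 36), S_4 x C_2 (6T11, order 48), (S_3 x S_3) : C_2 (6T13, order 72), PGL(2,5) (6T14, order 120), S_6 (6T16, order 720). By Dedekind's theorem, for a prime p not dividing disc(f) the degrees of the irreducible factors of f mod p form the cycle type of an element of G. Factoring f modulo the 22 such primes p <= 101 (skipping 2, 5, 13, 37, which divide the discriminant), each new pattern first appears at: mod 3: f = (x^3 + x^2 + x + 2)(x^3 + 2x^2 + x + 1), pattern 3+3; mod 17: f = (x + 2)(x + 16)(x^4 + x^3 + 4x^2 + 10x + 4), pattern 4+1+1; mod 31: f = (x^2 + 3x + 28)(x^2 + 19x + 24)(x^2 + 25x + 18), pattern 2+2+2; mod 67: f = (x + 14)(x + 23)(x^2 + 31x + 22)(x^2 + 51x + 20), pattern 2+2+1+1. No other pattern occurs in this range, so the set of observed cycle types is {3+3, 4+1+1, 2+2+2, 2+2+1+1}. The candidates containing elements of all these cycle types are S_4 (6T8) of order 24, S_4 x C_2 (6T11) of order 48, PGL(2,5) (6T14) of order 120, S_6 (6T16) of order 720; the others are excluded. The observed types are precisely the cycle types that occur in S_4 (6T8) (apart from the identity). Each of the other remaining candidates has further cycle types, and by the Chebotarev density theorem the matching factorization patterns would occur for a proportion of primes equal to their share of the group: S_4 x C_2 (6T11) additionally contains elements of type 6, 4+2, 2+1+1+1+1 (17 of its 48 elements, about 35% of primes); PGL(2,5) (6T14) additionally contains elements of type 6, 5+1 (44 of its 120 elements, about 37% of primes); S_6 (6T16) additionally contains elements of type 6, 5+1, 4+2, 3+2+1, 3+1+1+1, 2+1+1+1+1 (529 of its 720 elements, about 73% of primes). None of the 22 primes tested shows any such pattern (for each of these groups the chance of that is below 10^-4), which rules them out. Hence G = S_4 (6T8), of order 24.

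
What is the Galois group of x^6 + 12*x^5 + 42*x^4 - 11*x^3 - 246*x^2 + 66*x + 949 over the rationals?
C_3 x S_3 (order 18)

The polynomial f is an irreducible sextic over Q, so G = Gal(f/Q) is one of the 16 transitive subgroups 6T1, ..., 6T16 of S_6. The discriminant of f is -152796047606667, which is not a perfect square, so G is not contained in A_6. The transitive groups of degree 6 not contained in A_6 are: C_6 (6T1, order 6), S_3 (6T2, order 6), D_6 (6T3, order 12), C_3 x S_3 (6T5, order 18), A_4 x C_2 (6T6, order 24), S_4 (6T8, order 24), S_3 x S_3 (6T9, order 36), S_4 x C_2 (6T11, order 48), (S_3 x S_3) : C_2 (6T13, order 72), PGL(2,5) (6T14, order 120), S_6 (6T16, order 720). By Dedekind's theorem, for a prime p not dividing disc(f) the degrees of the irreducible factors of f mod p form the cycle type of an element of G. Factoring f modulo the 33 such primes p <= 149 (skipping 3, 43, which divide the discriminant), each new pattern first appears at: mod 2: f = (x^6 + x^3 + 1), pattern 6; mod 7: f = (x + 1)(x + 2)(x + 3)(x^3 + 6x^2 + 2x + 3), pattern 3+1+1+1; mod 17: f = (x^2 + 7)(x^2 + 2x + 12)(x^2 + 10x + 3), pattern 2+2+2; mod 19: f = (x^3 + 6x^2 + 10x + 16)(x^3 + 6x^2 + 15x + 13), pattern 3+3; mod 73: f = (x)(x + 5)(x + 22)(x + 38)(x + 41)(x + 52), pattern 1+1+1+1+1+1. No other pattern occurs in this range, so the set of observed cycle types is {6, 3+1+1+1, 2+2+2, 3+3, 1+1+1+1+1+1}. The candidates containing elements of all these cycle types are C_3 x S_3 (6T5) of order 18, S_3 x S_3 (6T9) of order 36, (S_3 x S_3) : C_2 (6T13) of order 72, S_6 (6T16) of order 720; the others are excluded. The observed types are precisely the cycle types that occur in C_3 x S_3 (6T5). Each of the other remaining candidates has further cycle types, and by the Chebotarev density theorem the matching factorization patterns would occur for a proportion of primes equal to their share of the group: S_3 x S_3 (6T9) additionally contains elements of type 2+2+1+1 (9 of its 36 elements, about 25% of primes); (S_3 x S_3) : C_2 (6T13) additionally contains elements of type 4+2, 3+2+1, 2+2+1+1, 2+1+1+1+1 (45 of its 72 elements, about 62% of primes); S_6 (6T16) additionally contains elements of type 5+1, 4+2, 4+1+1, 3+2+1, 2+2+1+1, 2+1+1+1+1 (504 of its 720 elements, about 70% of primes). None of the 33 primes tested shows any such pattern (for each of these groups the chance of that is below 10^-4), which rules them out. Hence G = C_3 x S_3 (6T5), of order 18.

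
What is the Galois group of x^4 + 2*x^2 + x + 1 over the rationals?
The polynomial is an irreducible quartic over Q and its discriminant is 229, which is not a perfect square, so the Galois group is not contained in A_4. The resolvent cubic y^3 - 2*y^2 - 4*y + 7 is irreducible over Q. An irreducible resolvent with non-square discriminant gives S_4.

S_4 (order 24)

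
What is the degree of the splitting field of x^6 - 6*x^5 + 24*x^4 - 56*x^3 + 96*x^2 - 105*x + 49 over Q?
18

The degree of the splitting field over Q equals the order of the Galois group, so first determine the group. The polynomial f is an irreducible sextic over Q, so G = Gal(f/Q) is one of the 16 transitive subgroups 6T1, ..., 6T16 of S_6. The discriminant of f is -68755887963, which is not a perfect square, so G is not contained in A_6. The transitive groups of degree 6 not contained in A_6 are: C_6 (6T1, order 6), S_3 (6T2, order 6), D_6 (6T3, order 12), C_3 x S_3 (6T5, order 18), A_4 x C_2 (6T6, order 24), S_4 (6T8, order 24), S_3 x S_3 (6T9, order 36), S_4 x C_2 (6T11, order 48), (S_3 x S_3) : C_2 (6T13, order 72), PGL(2,5) (6T14, order 120), S_6 (6T16, order 720). By Dedekind's theorem, for a prime p not dividing disc(f) the degrees of the irreducible factors of f mod p form the cycle type of an element of G. Factoring f modulo the 33 such primes p <= 151 (skipping 3, 7, 89, which divide the discriminant), each new pattern first appears at: mod 2: f = (x^6 + x + 1), pattern 6; mod 13: f = (x + 6)(x + 8)(x + 9)(x^3 + 10x^2 + 10x + 12), pattern 3+1+1+1; mod 17: f = (x^2 + 9x + 6)(x^2 + 9x + 11)(x^2 + 10x + 1), pattern 2+2+2; mod 19: f = (x^3 + 16x^2 + 4x + 13)(x^3 + 16x^2 + 11x + 14), pattern 3+3; mod 73: f = (x + 4)(x + 5)(x + 18)(x + 29)(x + 36)(x + 48), pattern 1+1+1+1+1+1. No other pattern occurs in this range, so the set of observed cycle types is {6, 3+1+1+1, 2+2+2, 3+3, 1+1+1+1+1+1}. The candidates containing elements of all these cycle types are C_3 x S_3 (6T5) of order 18, S_3 x S_3 (6T9) of order 36, (S_3 x S_3) : C_2 (6T13) of order 72, S_6 (6T16) of order 720; the others are excluded. The observed types are precisely the cycle types that occur in C_3 x S_3 (6T5). Each of the other remaining candidates has further cycle types, and by the Chebotarev density theorem the matching factorization patterns would occur for a proportion of primes equal to their share of the group: S_3 x S_3 (6T9) additionally contains elements of type 2+2+1+1 (9 of its 36 elements, about 25% of primes); (S_3 x S_3) : C_2 (6T13) additionally contains elements of type 4+2, 3+2+1, 2+2+1+1, 2+1+1+1+1 (45 of its 72 elements, about 62% of primes); S_6 (6T16) additionally contains elements of type 5+1, 4+2, 4+1+1, 3+2+1, 2+2+1+1, 2+1+1+1+1 (504 of its 720 elements, about 70% of primes). None of the 33 primes tested shows any such pattern (for each of these groups the chance of that is below 10^-4), which rules them out. Hence G = C_3 x S_3 (6T5), of order 18. The Galois group C_3 x S_3 (6T5) has order 18, so the splitting field has degree 18 over Q.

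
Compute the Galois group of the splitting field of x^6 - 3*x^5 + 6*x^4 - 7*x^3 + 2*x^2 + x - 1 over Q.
The polynomial f is an irreducible sextic over Q, so G = Gal(f/Q) is one of the 16 transitive subgroups 6T1, ..., 6T16 of S_6. The discriminant of f is 810448, which is not a perfect square, so G is not contained in A_6. The transitive groups of degree 6 not contained in A_6 are: C_6 (6T1, order 6), S_3 (6T2, order 6), D_6 (6T3, order 12), C_3 x S_3 (6T5, order 18), A_4 x C_2 (6T6, order 24), S_4 (6T8, order 24), S_3 x S_3 (6T9, order 36), S_4 x C_2 (6T11, order 48), (S_3 x S_3) : C_2 (6T13, order 72), PGL(2,5) (6T14, order 120), S_6 (6T16, order 720). By Dedekind's theorem, for a prime p not dividing disc(f) the degrees of the irreducible factors of f mod p form the cycle type of an element of G. Factoring f modulo the 22 such primes p <= 89 (skipping 2, 37, which divide the discriminant), each new pattern first appears at: mod 3: f = (x^3 + x^2 + x + 2)(x^3 + 2x^2 + 1), pattern 3+3; mod 5: f = (x^2 + 3)(x^2 + 3x + 4)(x^2 + 4x + 2), pattern 2+2+2; mod 17: f = (x + 1)(x + 15)(x^4 + 15x^3 + 6x^2 + 12x + 9), pattern 4+1+1; mod 67: f = (x + 4)(x + 62)(x^2 + 66x + 40)(x^2 + 66x + 50), pattern 2+2+1+1. No other pattern occurs in this range, so the set of observed cycle types is {3+3, 2+2+2, 4+1+1, 2+2+1+1}. The candidates containing elements of all these cycle types are S_4 (6T8) of order 24, S_4 x C_2 (6T11) of order 48, PGL(2,5) (6T14) of order 120, S_6 (6T16) of order 720; the others are excluded. The observed types are precisely the cycle types that occur in S_4 (6T8) (apart from the identity). Each of the other remaining candidates has further cycle types, and by the Chebotarev density theorem the matching factorization patterns would occur for a proportion of primes equal to their share of the group: S_4 x C_2 (6T11) additionally contains elements of type 6, 4+2, 2+1+1+1+1 (17 of its 48 elements, about 35% of primes); PGL(2,5) (6T14) additionally contains elements of type 6, 5+1 (44 of its 120 elements, about 37% of primes); S_6 (6T16) additionally contains elements of type 6, 5+1, 4+2, 3+2+1, 3+1+1+1, 2+1+1+1+1 (529 of its 720 elements, about 73% of primes). None of the 22 primes tested shows any such pattern (for each of these groups the chance of that is below 10^-4), which rules them out. Hence G = S_4 (6T8), of order 24.

S_4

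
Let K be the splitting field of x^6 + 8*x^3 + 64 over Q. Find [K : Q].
The degree of the splitting field over Q equals the order of the Galois group, so first determine the group. The polynomial f is an irreducible sextic over Q, so G = Gal(f/Q) is one of the 16 transitive subgroups 6T1, ..., 6T16 of S_6. The discriminant of f is -21134460321792, which is not a perfect square, so G is not contained in A_6. The transitive groups of degree 6 not contained in A_6 are: C_6 (6T1, order 6), S_3 (6T2, order 6), D_6 (6T3, order 12), C_3 x S_3 (6T5, order 18), A_4 x C_2 (6T6, order 24), S_4 (6T8, order 24), S_3 x S_3 (6T9, order 36), S_4 x C_2 (6T11, order 48), (S_3 x S_3) : C_2 (6T13, order 72), PGL(2,5) (6T14, order 120), S_6 (6T16, order 720). By Dedekind's theorem, for a prime p not dividing disc(f) the degrees of the irreducible factors of f mod p form the cycle type of an element of G. Factoring f modulo the 37 such primes p <= 167 (skipping 2, 3, which divide the discriminant), each new pattern first appears at: mod 5: f = (x^6 + 3x^3 + 4), pattern 6; mod 7: f = (x^3 + 3)(x^3 + 5), pattern 3+3; mod 17: f = (x^2 + 3x + 4)(x^2 + 6x + 4)(x^2 + 8x + 4), pattern 2+2+2; mod 19: f = (x + 1)(x + 4)(x + 6)(x + 7)(x + 9)(x + 11), pattern 1+1+1+1+1+1. No other pattern occurs in this range, so the set of observed cycle types is {6, 3+3, 2+2+2, 1+1+1+1+1+1}. The candidates containing elements of all these cycle types are C_6 (6T1) of order 6, D_6 (6T3) of order 12, C_3 x S_3 (6T5) of order 18, A_4 x C_2 (6T6) of order 24, S_3 x S_3 (6T9) of order 36, S_4 x C_2 (6T11) of order 48, (S_3 x S_3) : C_2 (6T13) of order 72, PGL(2,5) (6T14) of order 120, S_6 (6T16) of order 720; the others are excluded. The observed types are precisely the cycle types that occur in C_6 (6T1). Each of the other remaining candidates has further cycle types, and by the Chebotarev density theorem the matching factorization patterns would occur for a proportion of primes equal to their share of the group: D_6 (6T3) additionally contains elements of type 2+2+1+1 (3 of its 12 elements, about 25% of primes); C_3 x S_3 (6T5) additionally contains elements of type 3+1+1+1 (4 of its 18 elements, about 22% of primes); A_4 x C_2 (6T6) additionally contains elements of type 2+2+1+1, 2+1+1+1+1 (6 of its 24 elements, about 25% of primes); S_3 x S_3 (6T9) additionally contains elements of type 3+1+1+1, 2+2+1+1 (13 of its 36 elements, about 36% of primes); S_4 x C_2 (6T11) additionally contains elements of type 4+2, 4+1+1, 2+2+1+1, 2+1+1+1+1 (24 of its 48 elements, about 50% of primes); (S_3 x S_3) : C_2 (6T13) additionally contains elements of type 4+2, 3+2+1, 3+1+1+1, 2+2+1+1, 2+1+1+1+1 (49 of its 72 elements, about 68% of primes); PGL(2,5) (6T14) additionally contains elements of type 5+1, 4+1+1, 2+2+1+1 (69 of its 120 elements, about 58% of primes); S_6 (6T16) additionally contains elements of type 5+1, 4+2, 4+1+1, 3+2+1, 3+1+1+1, 2+2+1+1, 2+1+1+1+1 (544 of its 720 elements, about 76% of primes). None of the 37 primes tested shows any such pattern (for each of these groups the chance of that is below 10^-4), which rules them out. Hence G = C_6 (6T1), of order 6. The Galois group C_6 (6T1) has order 6, so the splitting field has degree 6 over Q.

6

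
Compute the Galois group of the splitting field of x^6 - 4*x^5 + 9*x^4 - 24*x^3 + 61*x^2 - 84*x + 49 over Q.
The polynomial f is an irreducible sextic over Q, so G = Gal(f/Q) is one of the 16 transitive subgroups 6T1, ..., 6T16 of S_6. The discriminant of f is -4014080000, which is not a perfect square, so G is not contained in A_6. The transitive groups of degree 6 not contained in A_6 are: C_6 (6T1, order 6), S_3 (6T2, order 6), D_6 (6T3, order 12), C_3 x S_3 (6T5, order 18), A_4 x C_2 (6T6, order 24), S_4 (6T8, order 24), S_3 x S_3 (6T9, order 36), S_4 x C_2 (6T11, order 48), (S_3 x S_3) : C_2 (6T13, order 72), PGL(2,5) (6T14, order 120), S_6 (6T16, order 720). By Dedekind's theorem, for a prime p not dividing disc(f) the degrees of the irreducible factors of f mod p form the cycle type of an element of G. Factoring f modulo the 22 such primes p <= 97 (skipping 2, 5, 7, which divide the discriminant), each new pattern first appears at: mod 3: f = (x^3 + 2x + 1)(x^3 + 2x^2 + x + 1), pattern 3+3; mod 13: f = (x + 6)(x + 11)(x^4 + 5x^3 + x^2 + 6x + 10), pattern 4+1+1; mod 37: f = (x^2 + 12x + 4)(x^2 + 28x + 33)(x^2 + 30x + 27), pattern 2+2+2; mod 43: f = (x + 2)(x + 26)(x^2 + 21x + 2)(x^2 + 33x + 29), pattern 2+2+1+1. No other pattern occurs in this range, so the set of observed cycle types is {3+3, 4+1+1, 2+2+2, 2+2+1+1}. The candidates containing elements of all these cycle types are S_4 (6T8) of order 24, S_4 x C_2 (6T11) of order 48, PGL(2,5) (6T14) of order 120, S_6 (6T16) of order 720; the others are excluded. The observed types are precisely the cycle types that occur in S_4 (6T8) (apart from the identity). Each of the other remaining candidates has further cycle types, and by the Chebotarev density theorem the matching factorization patterns would occur for a proportion of primes equal to their share of the group: S_4 x C_2 (6T11) additionally contains elements of type 6, 4+2, 2+1+1+1+1 (17 of its 48 elements, about 35% of primes); PGL(2,5) (6T14) additionally contains elements of type 6, 5+1 (44 of its 120 elements, about 37% of primes); S_6 (6T16) additionally contains elements of type 6, 5+1, 4+2, 3+2+1, 3+1+1+1, 2+1+1+1+1 (529 of its 720 elements, about 73% of primes). None of the 22 primes tested shows any such pattern (for each of these groups the chance of that is below 10^-4), which rules them out. Hence G = S_4 (6T8), of order 24.

6T8: S_4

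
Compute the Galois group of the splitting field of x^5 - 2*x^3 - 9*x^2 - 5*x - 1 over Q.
The polynomial f is an irreducible quintic over Q, so G = Gal(f/Q) is a transitive subgroup of S_5: one of C_5 (5T1, order 5), D_5 (5T2, order 10), F_20 (5T3, order 20), A_5 (5T4, order 60) or S_5 (5T5, order 120). The discriminant of f is 734464, which is not a perfect square, so G is not contained in A_5. The transitive groups of degree 5 not contained in A_5 are: F_20 (5T3, order 20), S_5 (5T5, order 120). By Dedekind's theorem, for a prime p not dividing disc(f) the degrees of the irreducible factors of f mod p form the cycle type of an element of G. Factoring f modulo the 3 such primes p <= 7 (skipping 2, which divides the discriminant), each new pattern first appears at: mod 3: f = (x^5 + x^3 + x + 2), pattern 5; mod 7: f = (x^2 + 4x + 1)(x^3 + 3x^2 + 6x + 6), pattern 3+2. No other pattern occurs in this range, so the set of observed cycle types is {5, 3+2}. Among the candidates above, the only group containing elements of all these cycle types is S_5 (5T5) — F_20 (5T3) lacks at least one of them. Hence G = S_5 (5T5), of order 120.

S_5, the symmetric group on 5 letters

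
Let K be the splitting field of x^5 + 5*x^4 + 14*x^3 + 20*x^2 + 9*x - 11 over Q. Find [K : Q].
120

The degree of the splitting field over Q equals the order of the Galois group, so first determine the group. The polynomial f is an irreducible quintic over Q, so G = Gal(f/Q) is a transitive subgroup of S_5: one of C_5 (5T1, order 5), D_5 (5T2, order 10), F_20 (5T3, order 20), A_5 (5T4, order 60) or S_5 (5T5, order 120). The discriminant of f is 55922512, which is not a perfect square, so G is not contained in A_5. The transitive groups of degree 5 not contained in A_5 are: F_20 (5T3, order 20), S_5 (5T5, order 120). By Dedekind's theorem, for a prime p not dividing disc(f) the degrees of the irreducible factors of f mod p form the cycle type of an element of G. Factoring f modulo the 5 such primes p <= 13 (skipping 2, which divides the discriminant), each new pattern first appears at: mod 3: f = (x^5 + 2x^4 + 2x^3 + 2x^2 + 1), pattern 5; mod 5: f = (x + 1)(x^4 + 4x^3 + 4), pattern 4+1; mod 13: f = (x + 2)(x + 10)(x^3 + 6x^2 + 4), pattern 3+1+1. No other pattern occurs in this range, so the set of observed cycle types is {5, 4+1, 3+1+1}. Among the candidates above, the only group containing elements of all these cycle types is S_5 (5T5) — F_20 (5T3) lacks at least one of them. Hence G = S_5 (5T5), of order 120. The Galois group S_5 (5T5) has order 120, so the splitting field has degree 120 over Q.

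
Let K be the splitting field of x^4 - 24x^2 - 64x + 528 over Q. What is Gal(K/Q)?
4T4: A_4

The polynomial is an irreducible quartic over Q and its discriminant is 12230590464 = 110592^2, a perfect square, so the Galois group is contained in A_4. The resolvent cubic y^3 + 24*y^2 - 2112*y - 54784 is irreducible over Q. An irreducible resolvent with square discriminant gives A_4.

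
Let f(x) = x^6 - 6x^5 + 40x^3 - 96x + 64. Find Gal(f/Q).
The polynomial f is an irreducible sextic over Q, so G = Gal(f/Q) is one of the 16 transitive subgroups 6T1, ..., 6T16 of S_6. The discriminant of f is -37572373905408, which is not a perfect square, so G is not contained in A_6. The transitive groups of degree 6 not contained in A_6 are: C_6 (6T1, order 6), S_3 (6T2, order 6), D_6 (6T3, order 12), C_3 x S_3 (6T5, order 18), A_4 x C_2 (6T6, order 24), S_4 (6T8, order 24), S_3 x S_3 (6T9, order 36), S_4 x C_2 (6T11, order 48), (S_3 x S_3) : C_2 (6T13, order 72), PGL(2,5) (6T14, order 120), S_6 (6T16, order 720). By Dedekind's theorem, for a prime p not dividing disc(f) the degrees of the irreducible factors of f mod p form the cycle type of an element of G. Factoring f modulo the 23 such primes p <= 97 (skipping 2, 3, which divide the discriminant), each new pattern first appears at: mod 5: f = (x^2 + 2x + 4)(x^2 + 3x + 3)(x^2 + 4x + 2), pattern 2+2+2; mod 7: f = (x^3 + 2x^2 + 5x + 1)(x^3 + 6x^2 + 4x + 1), pattern 3+3; mod 31: f = (x + 6)(x + 11)(x + 14)(x + 15)(x + 18)(x + 23), pattern 1+1+1+1+1+1. No other pattern occurs in this range, so the set of observed cycle types is {2+2+2, 3+3, 1+1+1+1+1+1}. The candidates containing elements of all these cycle types are C_6 (6T1) of order 6, S_3 (6T2) of order 6, D_6 (6T3) of order 12, C_3 x S_3 (6T5) of order 18, A_4 x C_2 (6T6) of order 24, S_4 (6T8) of order 24, S_3 x S_3 (6T9) of order 36, S_4 x C_2 (6T11) of order 48, (S_3 x S_3) : C_2 (6T13) of order 72, PGL(2,5) (6T14) of order 120, S_6 (6T16) of order 720; the others are excluded. The observed types are precisely the cycle types that occur in S_3 (6T2). Each of the other remaining candidates has further cycle types, and by the Chebotarev density theorem the matching factorization patterns would occur for a proportion of primes equal to their share of the group: C_6 (6T1) additionally contains elements of type 6 (2 of its 6 elements, about 33% of primes); D_6 (6T3) additionally contains elements of type 6, 2+2+1+1 (5 of its 12 elements, about 42% of primes); C_3 x S_3 (6T5) additionally contains elements of type 6, 3+1+1+1 (10 of its 18 elements, about 56% of primes); A_4 x C_2 (6T6) additionally contains elements of type 6, 2+2+1+1, 2+1+1+1+1 (14 of its 24 elements, about 58% of primes); S_4 (6T8) additionally contains elements of type 4+1+1, 2+2+1+1 (9 of its 24 elements, about 38% of primes); S_3 x S_3 (6T9) additionally contains elements of type 6, 3+1+1+1, 2+2+1+1 (25 of its 36 elements, about 69% of primes); S_4 x C_2 (6T11) additionally contains elements of type 6, 4+2, 4+1+1, 2+2+1+1, 2+1+1+1+1 (32 of its 48 elements, about 67% of primes); (S_3 x S_3) : C_2 (6T13) additionally contains elements of type 6, 4+2, 3+2+1, 3+1+1+1, 2+2+1+1, 2+1+1+1+1 (61 of its 72 elements, about 85% of primes); PGL(2,5) (6T14) additionally contains elements of type 6, 5+1, 4+1+1, 2+2+1+1 (89 of its 120 elements, about 74% of primes); S_6 (6T16) additionally contains elements of type 6, 5+1, 4+2, 4+1+1, 3+2+1, 3+1+1+1, 2+2+1+1, 2+1+1+1+1 (664 of its 720 elements, about 92% of primes). None of the 23 primes tested shows any such pattern (for each of these groups the chance of that is below 10^-4), which rules them out. Hence G = S_3 (6T2), of order 6.

S_3, S_3 acting on 6 points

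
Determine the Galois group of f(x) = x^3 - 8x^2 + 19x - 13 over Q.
The polynomial is an irreducible cubic over Q and its discriminant is 49 = 7^2, a perfect square. For an irreducible cubic, a square discriminant forces the Galois group to be A_3, the cyclic group of order 3.

3T1: C_3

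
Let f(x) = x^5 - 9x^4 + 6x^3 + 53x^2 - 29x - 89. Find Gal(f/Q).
C_5

The polynomial f is an irreducible quintic over Q, so G = Gal(f/Q) is a transitive subgroup of S_5: one of C_5 (5T1, order 5), D_5 (5T2, order 10), F_20 (5T3, order 20), A_5 (5T4, order 60) or S_5 (5T5, order 120). The discriminant of f is 1012703329 = 31823^2, a perfect square, so G is contained in A_5. The transitive groups of degree 5 contained in A_5 are: C_5 (5T1, order 5), D_5 (5T2, order 10), A_5 (5T4, order 60). By Dedekind's theorem, for a prime p not dividing disc(f) the degrees of the irreducible factors of f mod p form the cycle type of an element of G. Factoring f modulo the 14 such primes p <= 47 (skipping 11, which divides the discriminant), each new pattern first appears at: mod 2: f = (x^5 + x^4 + x^2 + x + 1), pattern 5; mod 23: f = (x + 1)(x + 5)(x + 15)(x + 19)(x + 20), pattern 1+1+1+1+1. No other pattern occurs in this range, so the set of observed cycle types is {5, 1+1+1+1+1}. The candidates containing elements of all these cycle types are C_5 (5T1) of order 5, D_5 (5T2) of order 10, A_5 (5T4) of order 60; the others are excluded. The observed types are precisely the cycle types that occur in C_5 (5T1). Each of the other remaining candidates has further cycle types, and by the Chebotarev density theorem the matching factorization patterns would occur for a proportion of primes equal to their share of the group: D_5 (5T2) additionally contains elements of type 2+2+1 (5 of its 10 elements, about 50% of primes); A_5 (5T4) additionally contains elements of type 3+1+1, 2+2+1 (35 of its 60 elements, about 58% of primes). None of the 14 primes tested shows any such pattern (for each of these groups the chance of that is below 10^-4), which rules them out. Hence G = C_5 (5T1), of order 5.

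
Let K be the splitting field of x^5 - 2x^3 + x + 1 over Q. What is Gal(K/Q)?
5T5: S_5

The polynomial f is an irreducible quintic over Q, so G = Gal(f/Q) is a transitive subgroup of S_5: one of C_5 (5T1, order 5), D_5 (5T2, order 10), F_20 (5T3, order 20), A_5 (5T4, order 60) or S_5 (5T5, order 120). The discriminant of f is 2869, which is not a perfect square, so G is not contained in A_5. The transitive groups of degree 5 not contained in A_5 are: F_20 (5T3, order 20), S_5 (5T5, order 120). By Dedekind's theorem, for a prime p not dividing disc(f) the degrees of the irreducible factors of f mod p form the cycle type of an element of G. Factoring f modulo the first such prime p = 2, each new pattern first appears at: mod 2: f = (x^2 + x + 1)(x^3 + x^2 + 1), pattern 3+2. No other pattern occurs in this range, so the set of observed cycle types is {3+2}. Among the candidates above, the only group containing elements of all these cycle types is S_5 (5T5) — F_20 (5T3) lacks at least one of them. Hence G = S_5 (5T5), of order 120.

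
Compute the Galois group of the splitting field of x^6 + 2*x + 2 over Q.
S_6 (also written S6)

The polynomial f is an irreducible sextic over Q, so G = Gal(f/Q) is one of the 16 transitive subgroups 6T1, ..., 6T16 of S_6. The discriminant of f is -1292992, which is not a perfect square, so G is not contained in A_6. The transitive groups of degree 6 not contained in A_6 are: C_6 (6T1, order 6), S_3 (6T2, order 6), D_6 (6T3, order 12), C_3 x S_3 (6T5, order 18), A_4 x C_2 (6T6, order 24), S_4 (6T8, order 24), S_3 x S_3 (6T9, order 36), S_4 x C_2 (6T11, order 48), (S_3 x S_3) : C_2 (6T13, order 72), PGL(2,5) (6T14, order 120), S_6 (6T16, order 720). By Dedekind's theorem, for a prime p not dividing disc(f) the degrees of the irreducible factors of f mod p form the cycle type of an element of G. Factoring f modulo the 3 such primes p <= 7 (skipping 2, which divides the discriminant), each new pattern first appears at: mod 3: f = (x^6 + 2x + 2), pattern 6; mod 5: f = (x + 3)(x + 4)(x^4 + 3x^3 + 2x^2 + 1), pattern 4+1+1; mod 7: f = (x + 5)(x^2 + 4x + 5)(x^3 + 5x^2 + 4), pattern 3+2+1. No other pattern occurs in this range, so the set of observed cycle types is {6, 4+1+1, 3+2+1}. Among the candidates above, the only group containing elements of all these cycle types is S_6 (6T16); every other candidate lacks at least one of them. Hence G = S_6 (6T16), of order 720.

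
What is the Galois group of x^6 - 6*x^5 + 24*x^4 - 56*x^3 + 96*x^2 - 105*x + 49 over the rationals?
The polynomial f is an irreducible sextic over Q, so G = Gal(f/Q) is one of the 16 transitive subgroups 6T1, ..., 6T16 of S_6. The discriminant of f is -68755887963, which is not a perfect square, so G is not contained in A_6. The transitive groups of degree 6 not contained in A_6 are: C_6 (6T1, order 6), S_3 (6T2, order 6), D_6 (6T3, order 12), C_3 x S_3 (6T5, order 18), A_4 x C_2 (6T6, order 24), S_4 (6T8, order 24), S_3 x S_3 (6T9, order 36), S_4 x C_2 (6T11, order 48), (S_3 x S_3) : C_2 (6T13, order 72), PGL(2,5) (6T14, order 120), S_6 (6T16, order 720). By Dedekind's theorem, for a prime p not dividing disc(f) the degrees of the irreducible factors of f mod p form the cycle type of an element of G. Factoring f modulo the 33 such primes p <= 151 (skipping 3, 7, 89, which divide the discriminant), each new pattern first appears at: mod 2: f = (x^6 + x + 1), pattern 6; mod 13: f = (x + 6)(x + 8)(x + 9)(x^3 + 10x^2 + 10x + 12), pattern 3+1+1+1; mod 17: f = (x^2 + 9x + 6)(x^2 + 9x + 11)(x^2 + 10x + 1), pattern 2+2+2; mod 19: f = (x^3 + 16x^2 + 4x + 13)(x^3 + 16x^2 + 11x + 14), pattern 3+3; mod 73: f = (x + 4)(x + 5)(x + 18)(x + 29)(x + 36)(x + 48), pattern 1+1+1+1+1+1. No other pattern occurs in this range, so the set of observed cycle types is {6, 3+1+1+1, 2+2+2, 3+3, 1+1+1+1+1+1}. The candidates containing elements of all these cycle types are C_3 x S_3 (6T5) of order 18, S_3 x S_3 (6T9) of order 36, (S_3 x S_3) : C_2 (6T13) of order 72, S_6 (6T16) of order 720; the others are excluded. The observed types are precisely the cycle types that occur in C_3 x S_3 (6T5). Each of the other remaining candidates has further cycle types, and by the Chebotarev density theorem the matching factorization patterns would occur for a proportion of primes equal to their share of the group: S_3 x S_3 (6T9) additionally contains elements of type 2+2+1+1 (9 of its 36 elements, about 25% of primes); (S_3 x S_3) : C_2 (6T13) additionally contains elements of type 4+2, 3+2+1, 2+2+1+1, 2+1+1+1+1 (45 of its 72 elements, about 62% of primes); S_6 (6T16) additionally contains elements of type 5+1, 4+2, 4+1+1, 3+2+1, 2+2+1+1, 2+1+1+1+1 (504 of its 720 elements, about 70% of primes). None of the 33 primes tested shows any such pattern (for each of these groups the chance of that is below 10^-4), which rules them out. Hence G = C_3 x S_3 (6T5), of order 18.

C_3 x S_3, the group 6T5 of order 18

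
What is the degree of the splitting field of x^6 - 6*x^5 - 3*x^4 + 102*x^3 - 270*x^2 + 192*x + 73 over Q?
The degree of the splitting field over Q equals the order of the Galois group, so first determine the group. The polynomial f is an irreducible sextic over Q, so G = Gal(f/Q) is one of the 16 transitive subgroups 6T1, ..., 6T16 of S_6. The discriminant of f is -30366624190464, which is not a perfect square, so G is not contained in A_6. The transitive groups of degree 6 not contained in A_6 are: C_6 (6T1, order 6), S_3 (6T2, order 6), D_6 (6T3, order 12), C_3 x S_3 (6T5, order 18), A_4 x C_2 (6T6, order 24), S_4 (6T8, order 24), S_3 x S_3 (6T9, order 36), S_4 x C_2 (6T11, order 48), (S_3 x S_3) : C_2 (6T13, order 72), PGL(2,5) (6T14, order 120), S_6 (6T16, order 720). By Dedekind's theorem, for a prime p not dividing disc(f) the degrees of the irreducible factors of f mod p form the cycle type of an element of G. Factoring f modulo the 33 such primes p <= 149 (skipping 2, 3, which divide the discriminant), each new pattern first appears at: mod 5: f = (x^3 + 4x + 2)(x^3 + 4x^2 + 3x + 4), pattern 3+3; mod 7: f = (x^6 + x^5 + 4x^4 + 4x^3 + 3x^2 + 3x + 3), pattern 6; mod 17: f = (x + 6)(x + 15)(x^2 + x + 3)(x^2 + 6x + 6), pattern 2+2+1+1; mod 19: f = (x + 3)(x + 4)(x + 8)(x + 14)(x^2 + 3x + 12), pattern 2+1+1+1+1; mod 71: f = (x^2 + 30x + 15)(x^2 + 48x + 46)(x^2 + 58x + 7), pattern 2+2+2. No other pattern occurs in this range, so the set of observed cycle types is {3+3, 6, 2+2+1+1, 2+1+1+1+1, 2+2+2}. The candidates containing elements of all these cycle types are A_4 x C_2 (6T6) of order 24, S_4 x C_2 (6T11) of order 48, (S_3 x S_3) : C_2 (6T13) of order 72, S_6 (6T16) of order 720; the others are excluded. The observed types are precisely the cycle types that occur in A_4 x C_2 (6T6) (apart from the identity). Each of the other remaining candidates has further cycle types, and by the Chebotarev density theorem the matching factorization patterns would occur for a proportion of primes equal to their share of the group: S_4 x C_2 (6T11) additionally contains elements of type 4+2, 4+1+1 (12 of its 48 elements, about 25% of primes); (S_3 x S_3) : C_2 (6T13) additionally contains elements of type 4+2, 3+2+1, 3+1+1+1 (34 of its 72 elements, about 47% of primes); S_6 (6T16) additionally contains elements of type 5+1, 4+2, 4+1+1, 3+2+1, 3+1+1+1 (484 of its 720 elements, about 67% of primes). None of the 33 primes tested shows any such pattern (for each of these groups the chance of that is below 10^-4), which rules them out. Hence G = A_4 x C_2 (6T6), of order 24. The Galois group A_4 x C_2 (6T6) has order 24, so the splitting field has degree 24 over Q.

24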